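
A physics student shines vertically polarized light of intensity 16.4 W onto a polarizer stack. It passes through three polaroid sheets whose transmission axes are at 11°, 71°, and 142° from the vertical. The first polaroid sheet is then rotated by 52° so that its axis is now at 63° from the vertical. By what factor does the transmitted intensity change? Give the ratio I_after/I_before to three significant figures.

Before rotation:
By Malus's law, I₁ = I₀ cos²(11° − 0°) = I₀ cos²(11°) = 0.9636 I₀.
I₂ = I₁ cos²(71° − 11°) = 0.9636 I₀ · cos²(60°) = 0.2409 I₀.
I₃ = I₂ cos²(142° − 71°) = 0.2409 I₀ · cos²(71°) = 0.02553 I₀.
After rotation:
I₁ = I₀ cos²(63° − 0°) = I₀ cos²(63°) = 0.2061 I₀.
I₂ = I₁ cos²(71° − 63°) = 0.2061 I₀ · cos²(8°) = 0.2021 I₀.
I₃ = I₂ cos²(142° − 71°) = 0.2021 I₀ · cos²(71°) = 0.02142 I₀.
Ratio = 0.02142 / 0.02553 = 0.839.

I_new/I_old ≈ 0.839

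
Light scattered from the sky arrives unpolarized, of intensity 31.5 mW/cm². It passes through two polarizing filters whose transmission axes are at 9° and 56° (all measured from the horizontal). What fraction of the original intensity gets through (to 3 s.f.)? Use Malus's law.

I/I₀ ≈ 0.233

Unpolarized light through the first polarizer → I₁ = 31.5 mW/cm²/2 = 15.75 mW/cm², polarized at 9°.
I₂ = I₁ · cos²(47°) = 15.75 · 0.4651 = 7.326 mW/cm².
Transmitted fraction = 0.2326.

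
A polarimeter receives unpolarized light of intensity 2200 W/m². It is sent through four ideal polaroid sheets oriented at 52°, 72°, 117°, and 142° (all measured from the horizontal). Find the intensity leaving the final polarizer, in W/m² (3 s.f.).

Unpolarized light through the first polarizer → I₁ = 2200 W/m²/2 = 1100 W/m², polarized at 52°.
I₂ = I₁ · cos²(20°) = 1100 · 0.883 = 971.3 W/m².
I₃ = I₂ · cos²(45°) = 971.3 · 0.5 = 485.7 W/m².
I₄ = I₃ · cos²(25°) = 485.7 · 0.8214 = 398.9 W/m².

I ≈ 399 W/m²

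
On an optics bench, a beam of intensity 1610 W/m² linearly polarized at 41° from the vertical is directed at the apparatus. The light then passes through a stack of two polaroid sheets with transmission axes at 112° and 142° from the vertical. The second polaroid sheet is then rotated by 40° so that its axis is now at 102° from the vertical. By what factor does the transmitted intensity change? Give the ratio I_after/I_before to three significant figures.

I_new/I_old ≈ 1.29

Before rotation:
I₁ = I₀ cos²(112° − 41°) = I₀ cos²(71°) = 0.106 I₀.
I₂ = I₁ cos²(142° − 112°) = 0.106 I₀ · cos²(30°) = 0.0795 I₀.
After rotation:
I₁ = I₀ cos²(112° − 41°) = I₀ cos²(71°) = 0.106 I₀.
I₂ = I₁ cos²(102° − 112°) = 0.106 I₀ · cos²(10°) = 0.1028 I₀.
Ratio = 0.1028 / 0.0795 = 1.293.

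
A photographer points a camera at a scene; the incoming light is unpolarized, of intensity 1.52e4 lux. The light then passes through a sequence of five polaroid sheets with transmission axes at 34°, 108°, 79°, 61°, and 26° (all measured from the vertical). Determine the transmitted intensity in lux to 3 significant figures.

I ≈ 268 lux

Unpolarized light through the first polarizer → I₁ = 1.52e4 lux/2 = 7600 lux, polarized at 34°.
I₂ = I₁ · cos²(74°) = 7600 · 0.07598 = 577.4 lux.
I₃ = I₂ · cos²(29°) = 577.4 · 0.765 = 441.7 lux.
I₄ = I₃ · cos²(18°) = 441.7 · 0.9045 = 399.5 lux.
I₅ = I₄ · cos²(35°) = 399.5 · 0.671 = 268.1 lux.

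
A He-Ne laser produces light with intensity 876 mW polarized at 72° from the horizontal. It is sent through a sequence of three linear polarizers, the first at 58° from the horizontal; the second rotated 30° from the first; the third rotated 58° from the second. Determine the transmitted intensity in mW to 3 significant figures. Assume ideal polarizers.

I₁ = 876 mW · cos²(14°) = 824.7 mW.
I₂ = I₁ · cos²(30°) = 824.7 · 0.75 = 618.5 mW.
I₃ = I₂ · cos²(58°) = 618.5 · 0.2808 = 173.7 mW.

I ≈ 174 mW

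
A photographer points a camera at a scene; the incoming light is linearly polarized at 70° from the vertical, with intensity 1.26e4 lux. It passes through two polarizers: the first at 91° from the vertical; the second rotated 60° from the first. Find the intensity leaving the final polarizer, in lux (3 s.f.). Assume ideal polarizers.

I ≈ 2750 lux

By Malus's law, I₁ = 1.26e4 lux · cos²(21°) = 1.098e+04 lux.
I₂ = I₁ · cos²(60°) = 1.098e+04 · 0.25 = 2745 lux.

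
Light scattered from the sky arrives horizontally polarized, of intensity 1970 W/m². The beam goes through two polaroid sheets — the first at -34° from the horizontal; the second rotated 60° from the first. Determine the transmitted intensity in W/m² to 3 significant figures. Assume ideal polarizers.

I ≈ 338 W/m²

By Malus's law, I₁ = 1970 W/m² · cos²(34°) = 1354 W/m².
I₂ = I₁ · cos²(60°) = 1354 · 0.25 = 338.5 W/m².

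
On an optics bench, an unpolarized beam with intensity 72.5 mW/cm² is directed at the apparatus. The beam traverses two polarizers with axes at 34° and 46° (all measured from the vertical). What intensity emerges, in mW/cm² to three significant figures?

I ≈ 34.7 mW/cm²

Unpolarized light through the first polarizer → I₁ = 72.5 mW/cm²/2 = 36.25 mW/cm², polarized at 34°.
I₂ = I₁ · cos²(12°) = 36.25 · 0.9568 = 34.68 mW/cm².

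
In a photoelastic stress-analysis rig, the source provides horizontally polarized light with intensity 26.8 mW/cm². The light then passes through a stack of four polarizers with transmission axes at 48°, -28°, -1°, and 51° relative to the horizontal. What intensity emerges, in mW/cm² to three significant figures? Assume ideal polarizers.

I₁ = 26.8 mW/cm² · cos²(48°) = 12 mW/cm².
I₂ = I₁ · cos²(76°) = 12 · 0.05853 = 0.7023 mW/cm².
I₃ = I₂ · cos²(27°) = 0.7023 · 0.7939 = 0.5575 mW/cm².
I₄ = I₃ · cos²(52°) = 0.5575 · 0.379 = 0.2113 mW/cm².

I ≈ 0.211 mW/cm²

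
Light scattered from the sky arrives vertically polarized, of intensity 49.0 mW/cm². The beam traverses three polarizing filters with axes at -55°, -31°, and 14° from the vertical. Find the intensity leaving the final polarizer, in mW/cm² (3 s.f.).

I₁ = 49.0 mW/cm² · cos²(55°) = 16.12 mW/cm².
I₂ = I₁ · cos²(24°) = 16.12 · 0.8346 = 13.45 mW/cm².
I₃ = I₂ · cos²(45°) = 13.45 · 0.5 = 6.727 mW/cm².

I ≈ 6.73 mW/cm²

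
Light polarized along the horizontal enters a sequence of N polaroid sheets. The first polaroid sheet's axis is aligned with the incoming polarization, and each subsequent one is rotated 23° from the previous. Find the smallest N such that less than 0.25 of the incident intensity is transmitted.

N = 10

First polarizer is aligned with the polarization: full transmission.
Each further stage multiplies by cos²(23°) = 0.8473.
After N polarizers: T = 0.8473^(N−1). Require T < 0.25 ⇒ N−1 > ln(0.25)/ln(0.8473) = 8.37, so N−1 ≥ 9 and N = 10.
Check: N=10 gives T = 0.2251 < 0.25; N=9 gives T = 0.2657.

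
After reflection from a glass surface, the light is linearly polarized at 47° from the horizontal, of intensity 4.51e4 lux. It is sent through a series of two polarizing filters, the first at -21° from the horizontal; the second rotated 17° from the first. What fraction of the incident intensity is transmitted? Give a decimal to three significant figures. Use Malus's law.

By Malus's law, I₁ = 4.51e4 lux · cos²(68°) = 6329 lux.
I₂ = I₁ · cos²(17°) = 6329 · 0.9145 = 5788 lux.
Transmitted fraction = 0.1283.

I/I₀ ≈ 0.128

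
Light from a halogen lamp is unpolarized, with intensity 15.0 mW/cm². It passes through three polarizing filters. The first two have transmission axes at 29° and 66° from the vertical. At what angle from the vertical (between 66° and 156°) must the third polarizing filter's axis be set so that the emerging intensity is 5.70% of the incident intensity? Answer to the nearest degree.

θ ≈ 131°

Unpolarized light through the first polarizer → I₁ = ½ I₀, now polarized at 29°.
I₂ = I₁ cos²(66° − 29°) = 0.5 I₀ · cos²(37°) = 0.3189 I₀.
Need I₃/I₀ = 0.057, so cos²(θ − 66°) = 0.057 / 0.3189 = 0.1787.
θ − 66° = arccos(√0.1787) = 65.0°, giving θ ≈ 66 + 65.0 = 131.0°.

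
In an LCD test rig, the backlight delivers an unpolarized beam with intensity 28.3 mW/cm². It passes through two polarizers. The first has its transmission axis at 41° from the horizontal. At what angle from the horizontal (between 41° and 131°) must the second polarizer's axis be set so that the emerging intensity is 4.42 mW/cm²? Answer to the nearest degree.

θ ≈ 97°

Unpolarized light through the first polarizer → I₁ = ½ I₀, now polarized at 41°.
Target fraction: 4.42 / 28.3 mW/cm² = 0.1562 of I₀.
Need I₂/I₀ = 0.1562, so cos²(θ − 41°) = 0.1562 / 0.5 = 0.3124.
θ − 41° = arccos(√0.3124) = 56.0°, giving θ ≈ 41 + 56.0 = 97.0°.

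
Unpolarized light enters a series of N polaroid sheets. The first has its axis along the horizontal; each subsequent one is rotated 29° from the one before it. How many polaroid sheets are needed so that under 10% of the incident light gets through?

N = 8

First polarizer halves the unpolarized light: factor 1/2.
Each further stage multiplies by cos²(29°) = 0.765.
After N polarizers: T = 0.5·0.765^(N−1). Require T < 0.10 ⇒ N−1 > ln(0.10/0.5)/ln(0.765) = 6.01, so N−1 ≥ 7 and N = 8.
Check: N=8 gives T = 0.07664 < 0.10; N=7 gives T = 0.1002.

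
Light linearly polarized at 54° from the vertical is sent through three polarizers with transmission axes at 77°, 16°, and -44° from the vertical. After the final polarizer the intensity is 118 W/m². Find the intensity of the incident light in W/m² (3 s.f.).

I₀ ≈ 2370 W/m²

I₁ = I₀ cos²(77° − 54°) = I₀ cos²(23°) = 0.8473 I₀.
I₂ = I₁ cos²(16° − 77°) = 0.8473 I₀ · cos²(61°) = 0.1992 I₀.
I₃ = I₂ cos²(-44° − 16°) = 0.1992 I₀ · cos²(60°) = 0.04979 I₀.
So 118 W/m² = 0.04979 I₀, giving I₀ = 118/0.04979 = 2370 W/m².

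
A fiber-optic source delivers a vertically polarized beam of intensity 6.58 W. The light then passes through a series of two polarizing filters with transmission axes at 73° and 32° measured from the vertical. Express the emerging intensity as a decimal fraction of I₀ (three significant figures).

I₁ = 6.58 W · cos²(73°) = 0.5625 W.
I₂ = I₁ · cos²(41°) = 0.5625 · 0.5696 = 0.3204 W.
Transmitted fraction = 0.04869.

I/I₀ ≈ 0.0487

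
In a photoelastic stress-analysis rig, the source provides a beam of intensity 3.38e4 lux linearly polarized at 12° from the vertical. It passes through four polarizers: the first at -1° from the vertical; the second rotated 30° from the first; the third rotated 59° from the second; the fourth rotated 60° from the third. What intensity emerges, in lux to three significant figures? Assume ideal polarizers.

By Malus's law, I₁ = 3.38e4 lux · cos²(13°) = 3.209e+04 lux.
I₂ = I₁ · cos²(30°) = 3.209e+04 · 0.75 = 2.407e+04 lux.
I₃ = I₂ · cos²(59°) = 2.407e+04 · 0.2653 = 6384 lux.
I₄ = I₃ · cos²(60°) = 6384 · 0.25 = 1596 lux.

I ≈ 1600 lux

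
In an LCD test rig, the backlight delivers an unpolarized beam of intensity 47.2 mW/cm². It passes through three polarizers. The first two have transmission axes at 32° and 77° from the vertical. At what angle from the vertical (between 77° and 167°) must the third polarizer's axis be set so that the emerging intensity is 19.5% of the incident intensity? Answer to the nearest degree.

Unpolarized light through the first polarizer → I₁ = ½ I₀, now polarized at 32°.
I₂ = I₁ cos²(77° − 32°) = 0.5 I₀ · cos²(45°) = 0.25 I₀.
Need I₃/I₀ = 0.195, so cos²(θ − 77°) = 0.195 / 0.25 = 0.78.
θ − 77° = arccos(√0.78) = 28.0°, giving θ ≈ 77 + 28.0 = 105.0°.

θ ≈ 105°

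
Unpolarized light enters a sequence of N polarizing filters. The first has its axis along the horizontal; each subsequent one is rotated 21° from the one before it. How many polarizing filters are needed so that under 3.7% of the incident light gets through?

N = 20

First polarizer halves the unpolarized light: factor 1/2.
Each further stage multiplies by cos²(21°) = 0.8716.
After N polarizers: T = 0.5·0.8716^(N−1). Require T < 0.037 ⇒ N−1 > ln(0.037/0.5)/ln(0.8716) = 18.94, so N−1 ≥ 19 and N = 20.
Check: N=20 gives T = 0.03671 < 0.037; N=19 gives T = 0.04211.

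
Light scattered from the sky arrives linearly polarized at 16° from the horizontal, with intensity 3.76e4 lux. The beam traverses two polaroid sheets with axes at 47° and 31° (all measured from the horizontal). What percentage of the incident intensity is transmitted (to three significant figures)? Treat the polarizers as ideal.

I₁ = 3.76e4 lux · cos²(31°) = 2.763e+04 lux.
I₂ = I₁ · cos²(16°) = 2.763e+04 · 0.924 = 2.553e+04 lux.
That is 67.89% of the incident intensity.

≈ 67.9%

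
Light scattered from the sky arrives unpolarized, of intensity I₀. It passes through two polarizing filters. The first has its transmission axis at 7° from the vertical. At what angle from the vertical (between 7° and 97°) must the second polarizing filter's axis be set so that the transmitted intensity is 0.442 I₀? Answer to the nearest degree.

θ ≈ 27°

Unpolarized light through the first polarizer → I₁ = ½ I₀, now polarized at 7°.
Need I₂/I₀ = 0.442, so cos²(θ − 7°) = 0.442 / 0.5 = 0.884.
θ − 7° = arccos(√0.884) = 19.9°, giving θ ≈ 7 + 19.9 = 26.9°.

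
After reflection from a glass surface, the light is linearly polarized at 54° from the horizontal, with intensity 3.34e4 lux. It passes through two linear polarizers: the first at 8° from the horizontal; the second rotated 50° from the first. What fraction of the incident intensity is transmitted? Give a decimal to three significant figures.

I/I₀ ≈ 0.199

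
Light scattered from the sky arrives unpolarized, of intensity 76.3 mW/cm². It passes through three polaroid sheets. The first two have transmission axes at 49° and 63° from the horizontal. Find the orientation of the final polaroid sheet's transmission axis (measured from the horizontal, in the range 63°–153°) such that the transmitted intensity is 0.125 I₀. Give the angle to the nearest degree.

Unpolarized light through the first polarizer → I₁ = ½ I₀, now polarized at 49°.
I₂ = I₁ cos²(63° − 49°) = 0.5 I₀ · cos²(14°) = 0.4707 I₀.
Need I₃/I₀ = 0.125, so cos²(θ − 63°) = 0.125 / 0.4707 = 0.2655.
θ − 63° = arccos(√0.2655) = 59.0°, giving θ ≈ 63 + 59.0 = 122.0°.

θ ≈ 122°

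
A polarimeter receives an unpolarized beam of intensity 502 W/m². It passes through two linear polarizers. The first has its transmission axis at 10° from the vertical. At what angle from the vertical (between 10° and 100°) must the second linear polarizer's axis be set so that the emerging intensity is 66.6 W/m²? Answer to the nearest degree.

θ ≈ 69°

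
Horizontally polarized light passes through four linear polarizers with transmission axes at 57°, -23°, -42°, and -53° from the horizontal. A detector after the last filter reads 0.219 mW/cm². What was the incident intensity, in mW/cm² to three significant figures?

I₁ = I₀ cos²(57° − 0°) = I₀ cos²(57°) = 0.2966 I₀.
I₂ = I₁ cos²(-23° − 57°) = 0.2966 I₀ · cos²(80°) = 0.008945 I₀.
I₃ = I₂ cos²(-42° + 23°) = 0.008945 I₀ · cos²(19°) = 0.007996 I₀.
I₄ = I₃ cos²(-53° + 42°) = 0.007996 I₀ · cos²(11°) = 0.007705 I₀.
So 0.219 mW/cm² = 0.007705 I₀, giving I₀ = 0.219/0.007705 = 28.42 mW/cm².

I₀ ≈ 28.4 mW/cm²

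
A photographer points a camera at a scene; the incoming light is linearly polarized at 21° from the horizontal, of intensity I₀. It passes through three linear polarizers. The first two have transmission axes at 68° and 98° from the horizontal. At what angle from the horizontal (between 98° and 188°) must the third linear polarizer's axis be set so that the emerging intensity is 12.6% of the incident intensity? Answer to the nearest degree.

I₁ = I₀ cos²(68° − 21°) = I₀ cos²(47°) = 0.4651 I₀.
I₂ = I₁ cos²(98° − 68°) = 0.4651 I₀ · cos²(30°) = 0.3488 I₀.
Need I₃/I₀ = 0.126, so cos²(θ − 98°) = 0.126 / 0.3488 = 0.3612.
θ − 98° = arccos(√0.3612) = 53.1°, giving θ ≈ 98 + 53.1 = 151.1°.

θ ≈ 151°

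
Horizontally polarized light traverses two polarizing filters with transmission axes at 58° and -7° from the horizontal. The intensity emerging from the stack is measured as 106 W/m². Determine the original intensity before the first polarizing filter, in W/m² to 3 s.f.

I₁ = I₀ cos²(58° − 0°) = I₀ cos²(58°) = 0.2808 I₀.
I₂ = I₁ cos²(-7° − 58°) = 0.2808 I₀ · cos²(65°) = 0.05016 I₀.
So 106 W/m² = 0.05016 I₀, giving I₀ = 106/0.05016 = 2113 W/m².

I₀ ≈ 2110 W/m²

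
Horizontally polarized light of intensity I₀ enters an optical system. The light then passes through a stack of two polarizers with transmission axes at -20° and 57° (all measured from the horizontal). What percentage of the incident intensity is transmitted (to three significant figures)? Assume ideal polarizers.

≈ 4.47%

I₁ = I₀ cos²(-20° − 0°) = I₀ cos²(20°) = 0.883 I₀.
I₂ = I₁ cos²(57° + 20°) = 0.883 I₀ · cos²(77°) = 0.04468 I₀.
That is 4.468% of the incident intensity.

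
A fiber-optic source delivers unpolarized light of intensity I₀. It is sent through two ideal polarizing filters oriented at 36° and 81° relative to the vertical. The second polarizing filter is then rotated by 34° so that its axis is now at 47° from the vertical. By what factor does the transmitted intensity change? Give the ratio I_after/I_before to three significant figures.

I_new/I_old ≈ 1.93

Before rotation:
Unpolarized light through the first polarizer → I₁ = ½ I₀, now polarized at 36°.
I₂ = I₁ cos²(81° − 36°) = 0.5 I₀ · cos²(45°) = 0.25 I₀.
After rotation:
Unpolarized light through the first polarizer → I₁ = ½ I₀, now polarized at 36°.
I₂ = I₁ cos²(47° − 36°) = 0.5 I₀ · cos²(11°) = 0.4818 I₀.
Ratio = 0.4818 / 0.25 = 1.927.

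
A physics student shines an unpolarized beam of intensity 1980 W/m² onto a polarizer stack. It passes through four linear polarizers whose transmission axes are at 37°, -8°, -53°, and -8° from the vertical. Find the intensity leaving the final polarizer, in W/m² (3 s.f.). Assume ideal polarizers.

Unpolarized light through the first polarizer → I₁ = 1980 W/m²/2 = 990 W/m², polarized at 37°.
I₂ = I₁ · cos²(45°) = 990 · 0.5 = 495 W/m².
I₃ = I₂ · cos²(45°) = 495 · 0.5 = 247.5 W/m².
I₄ = I₃ · cos²(45°) = 247.5 · 0.5 = 123.8 W/m².

I ≈ 124 W/m²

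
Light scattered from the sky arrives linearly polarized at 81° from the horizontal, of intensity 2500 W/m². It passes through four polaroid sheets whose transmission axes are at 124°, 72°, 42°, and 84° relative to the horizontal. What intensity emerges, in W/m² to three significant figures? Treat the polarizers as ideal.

I ≈ 210 W/m²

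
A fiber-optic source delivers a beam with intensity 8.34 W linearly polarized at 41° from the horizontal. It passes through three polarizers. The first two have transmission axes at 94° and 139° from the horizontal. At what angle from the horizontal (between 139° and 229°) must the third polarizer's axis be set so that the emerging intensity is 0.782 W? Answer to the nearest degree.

By Malus's law, I₁ = I₀ cos²(94° − 41°) = I₀ cos²(53°) = 0.3622 I₀.
I₂ = I₁ cos²(139° − 94°) = 0.3622 I₀ · cos²(45°) = 0.1811 I₀.
Target fraction: 0.782 / 8.34 W = 0.09376 of I₀.
Need I₃/I₀ = 0.09376, so cos²(θ − 139°) = 0.09376 / 0.1811 = 0.5178.
θ − 139° = arccos(√0.5178) = 44.0°, giving θ ≈ 139 + 44.0 = 183.0°.

θ ≈ 183°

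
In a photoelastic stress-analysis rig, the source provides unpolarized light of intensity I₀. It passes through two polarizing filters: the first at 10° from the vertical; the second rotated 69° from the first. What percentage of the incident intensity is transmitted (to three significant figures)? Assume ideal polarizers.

Unpolarized light through the first polarizer → I₁ = ½ I₀, now polarized at 10°.
I₂ = I₁ cos²(69°) = 0.5 · 0.1284 I₀ = 0.06421 I₀.
That is 6.421% of the incident intensity.

≈ 6.42%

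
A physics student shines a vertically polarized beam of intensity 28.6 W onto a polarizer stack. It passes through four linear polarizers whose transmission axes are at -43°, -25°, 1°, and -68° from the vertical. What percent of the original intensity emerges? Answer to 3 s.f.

≈ 5.02%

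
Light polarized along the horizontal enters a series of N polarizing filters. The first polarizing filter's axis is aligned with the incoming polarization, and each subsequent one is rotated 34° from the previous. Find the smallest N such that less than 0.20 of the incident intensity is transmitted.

First polarizer is aligned with the polarization: full transmission.
Each further stage multiplies by cos²(34°) = 0.6873.
After N polarizers: T = 0.6873^(N−1). Require T < 0.20 ⇒ N−1 > ln(0.20)/ln(0.6873) = 4.29, so N−1 ≥ 5 and N = 6.
Check: N=6 gives T = 0.1534 < 0.20; N=5 gives T = 0.2231.

N = 6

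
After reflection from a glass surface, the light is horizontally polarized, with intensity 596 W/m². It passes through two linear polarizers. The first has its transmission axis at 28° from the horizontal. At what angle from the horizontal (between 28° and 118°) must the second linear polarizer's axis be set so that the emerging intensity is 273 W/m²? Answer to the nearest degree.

I₁ = I₀ cos²(28° − 0°) = I₀ cos²(28°) = 0.7796 I₀.
Target fraction: 273 / 596 W/m² = 0.4581 of I₀.
Need I₂/I₀ = 0.4581, so cos²(θ − 28°) = 0.4581 / 0.7796 = 0.5876.
θ − 28° = arccos(√0.5876) = 40.0°, giving θ ≈ 28 + 40.0 = 68.0°.

θ ≈ 68°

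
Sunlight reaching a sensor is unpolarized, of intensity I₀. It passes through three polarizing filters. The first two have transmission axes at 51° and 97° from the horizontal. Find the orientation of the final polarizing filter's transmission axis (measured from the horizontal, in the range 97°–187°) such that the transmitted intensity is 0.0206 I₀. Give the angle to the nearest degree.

θ ≈ 170°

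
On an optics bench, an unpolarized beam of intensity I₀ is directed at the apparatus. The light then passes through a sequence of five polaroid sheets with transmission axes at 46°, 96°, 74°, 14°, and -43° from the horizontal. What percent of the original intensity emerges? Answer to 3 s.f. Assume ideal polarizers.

≈ 1.32%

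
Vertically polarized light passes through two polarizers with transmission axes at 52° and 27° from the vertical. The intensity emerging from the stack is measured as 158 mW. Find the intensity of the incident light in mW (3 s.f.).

By Malus's law, I₁ = I₀ cos²(52° − 0°) = I₀ cos²(52°) = 0.379 I₀.
I₂ = I₁ cos²(27° − 52°) = 0.379 I₀ · cos²(25°) = 0.3113 I₀.
So 158 mW = 0.3113 I₀, giving I₀ = 158/0.3113 = 507.5 mW.

I₀ ≈ 507 mW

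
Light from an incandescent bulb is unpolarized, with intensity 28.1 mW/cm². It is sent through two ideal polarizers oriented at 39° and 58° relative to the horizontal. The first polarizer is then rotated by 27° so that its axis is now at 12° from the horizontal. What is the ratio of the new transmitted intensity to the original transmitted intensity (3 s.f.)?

I_new/I_old ≈ 0.540

Before rotation:
Unpolarized light through the first polarizer → I₁ = ½ I₀, now polarized at 39°.
I₂ = I₁ cos²(58° − 39°) = 0.5 I₀ · cos²(19°) = 0.447 I₀.
After rotation:
Unpolarized light through the first polarizer → I₁ = ½ I₀, now polarized at 12°.
I₂ = I₁ cos²(58° − 12°) = 0.5 I₀ · cos²(46°) = 0.2413 I₀.
Ratio = 0.2413 / 0.447 = 0.5398.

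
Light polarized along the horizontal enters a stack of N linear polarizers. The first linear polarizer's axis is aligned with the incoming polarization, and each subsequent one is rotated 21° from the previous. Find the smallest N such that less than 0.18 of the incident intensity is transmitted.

First polarizer is aligned with the polarization: full transmission.
Each further stage multiplies by cos²(21°) = 0.8716.
After N polarizers: T = 0.8716^(N−1). Require T < 0.18 ⇒ N−1 > ln(0.18)/ln(0.8716) = 12.48, so N−1 ≥ 13 and N = 14.
Check: N=14 gives T = 0.1675 < 0.18; N=13 gives T = 0.1922.

N = 14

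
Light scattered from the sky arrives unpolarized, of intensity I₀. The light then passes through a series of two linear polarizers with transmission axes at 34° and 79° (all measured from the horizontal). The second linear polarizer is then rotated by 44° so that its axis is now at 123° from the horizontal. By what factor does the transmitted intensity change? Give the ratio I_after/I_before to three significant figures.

I_new/I_old ≈ 0.000609

Before rotation:
Unpolarized light through the first polarizer → I₁ = ½ I₀, now polarized at 34°.
I₂ = I₁ cos²(79° − 34°) = 0.5 I₀ · cos²(45°) = 0.25 I₀.
After rotation:
Unpolarized light through the first polarizer → I₁ = ½ I₀, now polarized at 34°.
I₂ = I₁ cos²(123° − 34°) = 0.5 I₀ · cos²(89°) = 0.0001523 I₀.
Ratio = 0.0001523 / 0.25 = 0.0006092.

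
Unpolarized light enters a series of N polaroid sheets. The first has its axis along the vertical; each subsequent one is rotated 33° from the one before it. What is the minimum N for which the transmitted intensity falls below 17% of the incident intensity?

N = 5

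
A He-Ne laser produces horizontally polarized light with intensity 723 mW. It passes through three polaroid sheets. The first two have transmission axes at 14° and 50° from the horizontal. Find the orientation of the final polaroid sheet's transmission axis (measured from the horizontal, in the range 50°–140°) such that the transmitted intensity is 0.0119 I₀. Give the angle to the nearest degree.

θ ≈ 132°

I₁ = I₀ cos²(14° − 0°) = I₀ cos²(14°) = 0.9415 I₀.
I₂ = I₁ cos²(50° − 14°) = 0.9415 I₀ · cos²(36°) = 0.6162 I₀.
Need I₃/I₀ = 0.0119, so cos²(θ − 50°) = 0.0119 / 0.6162 = 0.01931.
θ − 50° = arccos(√0.01931) = 82.0°, giving θ ≈ 50 + 82.0 = 132.0°.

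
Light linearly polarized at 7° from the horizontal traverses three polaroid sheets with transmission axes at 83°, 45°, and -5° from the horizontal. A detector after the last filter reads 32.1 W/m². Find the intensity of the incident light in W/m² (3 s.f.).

I₀ ≈ 2140 W/m²

I₁ = I₀ cos²(83° − 7°) = I₀ cos²(76°) = 0.05853 I₀.
I₂ = I₁ cos²(45° − 83°) = 0.05853 I₀ · cos²(38°) = 0.03634 I₀.
I₃ = I₂ cos²(-5° − 45°) = 0.03634 I₀ · cos²(50°) = 0.01502 I₀.
So 32.1 W/m² = 0.01502 I₀, giving I₀ = 32.1/0.01502 = 2138 W/m².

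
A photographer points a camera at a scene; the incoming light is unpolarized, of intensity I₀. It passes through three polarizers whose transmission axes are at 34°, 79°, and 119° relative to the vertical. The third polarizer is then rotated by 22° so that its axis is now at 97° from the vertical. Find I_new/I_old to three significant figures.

Before rotation:
Unpolarized light through the first polarizer → I₁ = ½ I₀, now polarized at 34°.
I₂ = I₁ cos²(79° − 34°) = 0.5 I₀ · cos²(45°) = 0.25 I₀.
I₃ = I₂ cos²(119° − 79°) = 0.25 I₀ · cos²(40°) = 0.1467 I₀.
After rotation:
Unpolarized light through the first polarizer → I₁ = ½ I₀, now polarized at 34°.
I₂ = I₁ cos²(79° − 34°) = 0.5 I₀ · cos²(45°) = 0.25 I₀.
I₃ = I₂ cos²(97° − 79°) = 0.25 I₀ · cos²(18°) = 0.2261 I₀.
Ratio = 0.2261 / 0.1467 = 1.541.

I_new/I_old ≈ 1.54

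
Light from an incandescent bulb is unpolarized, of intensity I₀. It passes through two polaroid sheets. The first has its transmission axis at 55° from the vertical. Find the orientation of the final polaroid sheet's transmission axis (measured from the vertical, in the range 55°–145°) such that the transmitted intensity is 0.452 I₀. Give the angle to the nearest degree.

Unpolarized light through the first polarizer → I₁ = ½ I₀, now polarized at 55°.
Need I₂/I₀ = 0.452, so cos²(θ − 55°) = 0.452 / 0.5 = 0.904.
θ − 55° = arccos(√0.904) = 18.0°, giving θ ≈ 55 + 18.0 = 73.0°.

θ ≈ 73°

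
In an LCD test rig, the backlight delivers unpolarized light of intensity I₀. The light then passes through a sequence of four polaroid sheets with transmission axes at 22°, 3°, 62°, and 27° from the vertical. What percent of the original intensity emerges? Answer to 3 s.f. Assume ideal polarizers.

≈ 7.96%

Unpolarized light through the first polarizer → I₁ = ½ I₀, now polarized at 22°.
I₂ = I₁ cos²(3° − 22°) = 0.5 I₀ · cos²(19°) = 0.447 I₀.
I₃ = I₂ cos²(62° − 3°) = 0.447 I₀ · cos²(59°) = 0.1186 I₀.
I₄ = I₃ cos²(27° − 62°) = 0.1186 I₀ · cos²(35°) = 0.07956 I₀.
That is 7.956% of the incident intensity.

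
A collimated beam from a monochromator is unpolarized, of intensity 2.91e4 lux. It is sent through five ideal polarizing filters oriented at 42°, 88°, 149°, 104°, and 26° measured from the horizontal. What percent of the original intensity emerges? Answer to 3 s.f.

≈ 0.123%

Unpolarized light through the first polarizer → I₁ = 2.91e4 lux/2 = 1.455e+04 lux, polarized at 42°.
I₂ = I₁ · cos²(46°) = 1.455e+04 · 0.4826 = 7021 lux.
I₃ = I₂ · cos²(61°) = 7021 · 0.235 = 1650 lux.
I₄ = I₃ · cos²(45°) = 1650 · 0.5 = 825.1 lux.
I₅ = I₄ · cos²(78°) = 825.1 · 0.04323 = 35.67 lux.
That is 0.1226% of the incident intensity.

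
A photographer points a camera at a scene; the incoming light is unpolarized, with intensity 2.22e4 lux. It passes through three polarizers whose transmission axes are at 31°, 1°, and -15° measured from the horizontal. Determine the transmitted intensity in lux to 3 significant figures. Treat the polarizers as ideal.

Unpolarized light through the first polarizer → I₁ = 2.22e4 lux/2 = 1.11e+04 lux, polarized at 31°.
I₂ = I₁ · cos²(30°) = 1.11e+04 · 0.75 = 8325 lux.
I₃ = I₂ · cos²(16°) = 8325 · 0.924 = 7693 lux.

I ≈ 7690 lux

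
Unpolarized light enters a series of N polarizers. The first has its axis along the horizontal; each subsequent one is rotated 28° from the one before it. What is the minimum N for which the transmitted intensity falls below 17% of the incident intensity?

First polarizer halves the unpolarized light: factor 1/2.
Each further stage multiplies by cos²(28°) = 0.7796.
After N polarizers: T = 0.5·0.7796^(N−1). Require T < 0.17 ⇒ N−1 > ln(0.17/0.5)/ln(0.7796) = 4.33, so N−1 ≥ 5 and N = 6.
Check: N=6 gives T = 0.144 < 0.17; N=5 gives T = 0.1847.

N = 6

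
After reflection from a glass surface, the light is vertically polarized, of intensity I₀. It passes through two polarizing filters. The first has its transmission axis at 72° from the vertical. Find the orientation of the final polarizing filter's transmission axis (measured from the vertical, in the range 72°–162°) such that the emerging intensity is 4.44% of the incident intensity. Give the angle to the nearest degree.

By Malus's law, I₁ = I₀ cos²(72° − 0°) = I₀ cos²(72°) = 0.09549 I₀.
Need I₂/I₀ = 0.0444, so cos²(θ − 72°) = 0.0444 / 0.09549 = 0.465.
θ − 72° = arccos(√0.465) = 47.0°, giving θ ≈ 72 + 47.0 = 119.0°.

θ ≈ 119°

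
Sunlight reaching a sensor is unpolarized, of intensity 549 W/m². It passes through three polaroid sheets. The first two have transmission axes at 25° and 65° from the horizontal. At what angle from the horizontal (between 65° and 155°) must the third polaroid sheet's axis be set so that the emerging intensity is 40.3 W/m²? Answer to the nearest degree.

Unpolarized light through the first polarizer → I₁ = ½ I₀, now polarized at 25°.
I₂ = I₁ cos²(65° − 25°) = 0.5 I₀ · cos²(40°) = 0.2934 I₀.
Target fraction: 40.3 / 549 W/m² = 0.07341 of I₀.
Need I₃/I₀ = 0.07341, so cos²(θ − 65°) = 0.07341 / 0.2934 = 0.2502.
θ − 65° = arccos(√0.2502) = 60.0°, giving θ ≈ 65 + 60.0 = 125.0°.

θ ≈ 125°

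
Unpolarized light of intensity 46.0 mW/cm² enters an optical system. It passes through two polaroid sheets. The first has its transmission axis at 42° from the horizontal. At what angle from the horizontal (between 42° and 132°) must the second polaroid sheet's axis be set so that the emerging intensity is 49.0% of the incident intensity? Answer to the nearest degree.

θ ≈ 50°

Unpolarized light through the first polarizer → I₁ = ½ I₀, now polarized at 42°.
Need I₂/I₀ = 0.49, so cos²(θ − 42°) = 0.49 / 0.5 = 0.98.
θ − 42° = arccos(√0.98) = 8.1°, giving θ ≈ 42 + 8.1 = 50.1°.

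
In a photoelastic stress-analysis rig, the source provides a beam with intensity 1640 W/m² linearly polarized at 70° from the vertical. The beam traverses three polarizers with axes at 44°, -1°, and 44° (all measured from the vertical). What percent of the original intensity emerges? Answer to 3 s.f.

By Malus's law, I₁ = 1640 W/m² · cos²(26°) = 1325 W/m².
I₂ = I₁ · cos²(45°) = 1325 · 0.5 = 662.4 W/m².
I₃ = I₂ · cos²(45°) = 662.4 · 0.5 = 331.2 W/m².
That is 20.2% of the incident intensity.

≈ 20.2%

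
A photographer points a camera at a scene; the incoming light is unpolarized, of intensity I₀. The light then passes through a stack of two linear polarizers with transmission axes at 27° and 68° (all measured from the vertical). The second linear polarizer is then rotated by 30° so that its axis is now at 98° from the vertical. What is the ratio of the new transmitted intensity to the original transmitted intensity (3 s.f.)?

I_new/I_old ≈ 0.186

Before rotation:
Unpolarized light through the first polarizer → I₁ = ½ I₀, now polarized at 27°.
I₂ = I₁ cos²(68° − 27°) = 0.5 I₀ · cos²(41°) = 0.2848 I₀.
After rotation:
Unpolarized light through the first polarizer → I₁ = ½ I₀, now polarized at 27°.
I₂ = I₁ cos²(98° − 27°) = 0.5 I₀ · cos²(71°) = 0.053 I₀.
Ratio = 0.053 / 0.2848 = 0.1861.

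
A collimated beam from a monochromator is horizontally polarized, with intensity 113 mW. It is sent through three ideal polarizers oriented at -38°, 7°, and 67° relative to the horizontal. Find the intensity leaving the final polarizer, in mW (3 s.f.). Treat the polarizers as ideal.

By Malus's law, I₁ = 113 mW · cos²(38°) = 70.17 mW.
I₂ = I₁ · cos²(45°) = 70.17 · 0.5 = 35.08 mW.
I₃ = I₂ · cos²(60°) = 35.08 · 0.25 = 8.771 mW.

I ≈ 8.77 mW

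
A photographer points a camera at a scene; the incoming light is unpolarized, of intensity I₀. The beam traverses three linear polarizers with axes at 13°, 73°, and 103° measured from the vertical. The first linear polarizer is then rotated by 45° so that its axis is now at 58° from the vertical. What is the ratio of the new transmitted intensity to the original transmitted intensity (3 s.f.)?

Before rotation:
Unpolarized light through the first polarizer → I₁ = ½ I₀, now polarized at 13°.
I₂ = I₁ cos²(73° − 13°) = 0.5 I₀ · cos²(60°) = 0.125 I₀.
I₃ = I₂ cos²(103° − 73°) = 0.125 I₀ · cos²(30°) = 0.09375 I₀.
After rotation:
Unpolarized light through the first polarizer → I₁ = ½ I₀, now polarized at 58°.
I₂ = I₁ cos²(73° − 58°) = 0.5 I₀ · cos²(15°) = 0.4665 I₀.
I₃ = I₂ cos²(103° − 73°) = 0.4665 I₀ · cos²(30°) = 0.3499 I₀.
Ratio = 0.3499 / 0.09375 = 3.732.

I_new/I_old ≈ 3.73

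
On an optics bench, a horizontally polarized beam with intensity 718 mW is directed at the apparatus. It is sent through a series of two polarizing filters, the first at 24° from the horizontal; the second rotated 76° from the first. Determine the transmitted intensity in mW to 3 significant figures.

I ≈ 35.1 mW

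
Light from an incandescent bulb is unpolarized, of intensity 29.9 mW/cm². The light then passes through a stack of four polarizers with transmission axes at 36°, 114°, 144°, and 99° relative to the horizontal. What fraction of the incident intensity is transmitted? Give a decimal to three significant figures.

Unpolarized light through the first polarizer → I₁ = 29.9 mW/cm²/2 = 14.95 mW/cm², polarized at 36°.
I₂ = I₁ · cos²(78°) = 14.95 · 0.04323 = 0.6462 mW/cm².
I₃ = I₂ · cos²(30°) = 0.6462 · 0.75 = 0.4847 mW/cm².
I₄ = I₃ · cos²(45°) = 0.4847 · 0.5 = 0.2423 mW/cm².
Transmitted fraction = 0.008105.

I/I₀ ≈ 0.00811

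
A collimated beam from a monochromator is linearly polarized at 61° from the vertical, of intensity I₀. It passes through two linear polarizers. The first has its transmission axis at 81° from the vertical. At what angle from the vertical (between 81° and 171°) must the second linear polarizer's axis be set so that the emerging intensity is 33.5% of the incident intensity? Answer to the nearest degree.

θ ≈ 133°

I₁ = I₀ cos²(81° − 61°) = I₀ cos²(20°) = 0.883 I₀.
Need I₂/I₀ = 0.335, so cos²(θ − 81°) = 0.335 / 0.883 = 0.3794.
θ − 81° = arccos(√0.3794) = 52.0°, giving θ ≈ 81 + 52.0 = 133.0°.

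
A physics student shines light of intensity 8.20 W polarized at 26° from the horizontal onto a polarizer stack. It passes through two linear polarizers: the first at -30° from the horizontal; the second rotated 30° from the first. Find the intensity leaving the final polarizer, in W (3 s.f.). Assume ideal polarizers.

I₁ = 8.20 W · cos²(56°) = 2.564 W.
I₂ = I₁ · cos²(30°) = 2.564 · 0.75 = 1.923 W.

I ≈ 1.92 W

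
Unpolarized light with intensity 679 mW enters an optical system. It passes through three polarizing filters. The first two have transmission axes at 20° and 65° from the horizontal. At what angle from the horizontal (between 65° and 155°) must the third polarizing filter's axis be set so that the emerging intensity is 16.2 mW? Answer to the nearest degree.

Unpolarized light through the first polarizer → I₁ = ½ I₀, now polarized at 20°.
I₂ = I₁ cos²(65° − 20°) = 0.5 I₀ · cos²(45°) = 0.25 I₀.
Target fraction: 16.2 / 679 mW = 0.02386 of I₀.
Need I₃/I₀ = 0.02386, so cos²(θ − 65°) = 0.02386 / 0.25 = 0.09543.
θ − 65° = arccos(√0.09543) = 72.0°, giving θ ≈ 65 + 72.0 = 137.0°.

θ ≈ 137°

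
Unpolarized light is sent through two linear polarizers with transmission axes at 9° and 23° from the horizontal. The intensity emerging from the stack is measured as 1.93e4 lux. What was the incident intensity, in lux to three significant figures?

I₀ ≈ 4.10e4 lux

Unpolarized light through the first polarizer → I₁ = ½ I₀, now polarized at 9°.
I₂ = I₁ cos²(23° − 9°) = 0.5 I₀ · cos²(14°) = 0.4707 I₀.
So 1.93e4 lux = 0.4707 I₀, giving I₀ = 1.93e4/0.4707 = 4.1e+04 lux.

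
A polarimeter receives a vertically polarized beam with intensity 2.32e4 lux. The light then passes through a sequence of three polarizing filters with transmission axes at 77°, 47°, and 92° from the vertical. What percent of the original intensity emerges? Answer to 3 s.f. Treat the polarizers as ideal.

≈ 1.90%

I₁ = 2.32e4 lux · cos²(77°) = 1174 lux.
I₂ = I₁ · cos²(30°) = 1174 · 0.75 = 880.5 lux.
I₃ = I₂ · cos²(45°) = 880.5 · 0.5 = 440.2 lux.
That is 1.898% of the incident intensity.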